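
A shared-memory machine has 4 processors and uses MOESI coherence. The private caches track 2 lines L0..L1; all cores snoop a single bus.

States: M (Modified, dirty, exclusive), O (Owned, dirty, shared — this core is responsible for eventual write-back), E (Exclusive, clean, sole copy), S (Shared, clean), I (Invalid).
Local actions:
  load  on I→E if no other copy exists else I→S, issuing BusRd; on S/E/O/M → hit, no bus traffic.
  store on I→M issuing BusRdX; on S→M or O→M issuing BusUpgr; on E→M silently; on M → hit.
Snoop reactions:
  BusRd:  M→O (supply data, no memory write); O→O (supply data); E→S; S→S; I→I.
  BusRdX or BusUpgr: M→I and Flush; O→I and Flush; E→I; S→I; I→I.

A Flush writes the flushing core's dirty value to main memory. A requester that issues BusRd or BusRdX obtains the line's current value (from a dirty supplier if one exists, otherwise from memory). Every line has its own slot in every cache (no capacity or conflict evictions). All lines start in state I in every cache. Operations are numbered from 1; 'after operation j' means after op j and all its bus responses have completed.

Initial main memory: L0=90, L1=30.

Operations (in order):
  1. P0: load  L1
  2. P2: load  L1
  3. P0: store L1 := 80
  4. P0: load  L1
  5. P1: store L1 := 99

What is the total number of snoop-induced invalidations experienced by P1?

  op1 P0: load  L1 → E/I/I/I on L1; bus BusRd; mem=30
  op2 P2: load  L1 → S/I/S/I on L1; bus BusRd; mem=30
  op3 P0: store L1 := 80 → M/I/I/I on L1; bus BusUpgr; mem=30
  op4 P0: load  L1 → M/I/I/I on L1; bus (none); mem=30
  op5 P1: store L1 := 99 → I/M/I/I on L1; bus BusRdX Flush; mem=80

invalidations = 0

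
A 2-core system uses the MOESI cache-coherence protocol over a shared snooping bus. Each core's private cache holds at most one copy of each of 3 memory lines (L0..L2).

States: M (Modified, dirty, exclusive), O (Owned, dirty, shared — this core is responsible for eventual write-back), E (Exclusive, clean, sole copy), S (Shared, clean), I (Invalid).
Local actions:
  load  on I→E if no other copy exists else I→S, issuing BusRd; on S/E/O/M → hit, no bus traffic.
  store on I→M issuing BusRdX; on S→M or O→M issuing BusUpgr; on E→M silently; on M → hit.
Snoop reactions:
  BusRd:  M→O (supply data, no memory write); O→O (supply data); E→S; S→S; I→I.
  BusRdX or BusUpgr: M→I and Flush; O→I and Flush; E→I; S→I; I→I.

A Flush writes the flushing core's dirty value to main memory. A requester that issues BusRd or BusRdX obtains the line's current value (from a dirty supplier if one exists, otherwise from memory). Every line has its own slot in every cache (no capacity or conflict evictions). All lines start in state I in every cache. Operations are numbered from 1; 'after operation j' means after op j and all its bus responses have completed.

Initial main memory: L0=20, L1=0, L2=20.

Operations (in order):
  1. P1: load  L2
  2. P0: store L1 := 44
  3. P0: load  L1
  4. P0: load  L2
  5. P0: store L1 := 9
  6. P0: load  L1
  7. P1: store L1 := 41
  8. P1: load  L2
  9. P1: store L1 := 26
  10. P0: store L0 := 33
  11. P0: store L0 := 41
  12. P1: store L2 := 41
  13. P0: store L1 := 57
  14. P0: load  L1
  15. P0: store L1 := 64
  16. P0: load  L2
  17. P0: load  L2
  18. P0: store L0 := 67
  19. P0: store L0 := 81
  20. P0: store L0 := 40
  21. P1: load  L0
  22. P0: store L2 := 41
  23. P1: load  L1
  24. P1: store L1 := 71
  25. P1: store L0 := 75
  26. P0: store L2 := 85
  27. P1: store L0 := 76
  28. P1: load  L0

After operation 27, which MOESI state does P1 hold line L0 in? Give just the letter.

state = M

1. P1: load  L2  bus=[BusRd]  L2: P0=I P1=E  mem[L2]=20
2. P0: store L1 := 44  bus=[BusRdX]  L1: P0=M P1=I  mem[L1]=0
3. P0: load  L1  bus=[-]  L1: P0=M P1=I  mem[L1]=0
4. P0: load  L2  bus=[BusRd]  L2: P0=S P1=S  mem[L2]=20
5. P0: store L1 := 9  bus=[-]  L1: P0=M P1=I  mem[L1]=0
6. P0: load  L1  bus=[-]  L1: P0=M P1=I  mem[L1]=0
7. P1: store L1 := 41  bus=[BusRdX,Flush]  L1: P0=I P1=M  mem[L1]=9
8. P1: load  L2  bus=[-]  L2: P0=S P1=S  mem[L2]=20
9. P1: store L1 := 26  bus=[-]  L1: P0=I P1=M  mem[L1]=9
10. P0: store L0 := 33  bus=[BusRdX]  L0: P0=M P1=I  mem[L0]=20
11. P0: store L0 := 41  bus=[-]  L0: P0=M P1=I  mem[L0]=20
12. P1: store L2 := 41  bus=[BusUpgr]  L2: P0=I P1=M  mem[L2]=20
13. P0: store L1 := 57  bus=[BusRdX,Flush]  L1: P0=M P1=I  mem[L1]=26
14. P0: load  L1  bus=[-]  L1: P0=M P1=I  mem[L1]=26
15. P0: store L1 := 64  bus=[-]  L1: P0=M P1=I  mem[L1]=26
16. P0: load  L2  bus=[BusRd]  L2: P0=S P1=O  mem[L2]=20
17. P0: load  L2  bus=[-]  L2: P0=S P1=O  mem[L2]=20
18. P0: store L0 := 67  bus=[-]  L0: P0=M P1=I  mem[L0]=20
19. P0: store L0 := 81  bus=[-]  L0: P0=M P1=I  mem[L0]=20
20. P0: store L0 := 40  bus=[-]  L0: P0=M P1=I  mem[L0]=20
21. P1: load  L0  bus=[BusRd]  L0: P0=O P1=S  mem[L0]=20
22. P0: store L2 := 41  bus=[BusUpgr,Flush]  L2: P0=M P1=I  mem[L2]=41
23. P1: load  L1  bus=[BusRd]  L1: P0=O P1=S  mem[L1]=26
24. P1: store L1 := 71  bus=[BusUpgr,Flush]  L1: P0=I P1=M  mem[L1]=64
25. P1: store L0 := 75  bus=[BusUpgr,Flush]  L0: P0=I P1=M  mem[L0]=40
26. P0: store L2 := 85  bus=[-]  L2: P0=M P1=I  mem[L2]=41
27. P1: store L0 := 76  bus=[-]  L0: P0=I P1=M  mem[L0]=40
28. P1: load  L0  bus=[-]  L0: P0=I P1=M  mem[L0]=40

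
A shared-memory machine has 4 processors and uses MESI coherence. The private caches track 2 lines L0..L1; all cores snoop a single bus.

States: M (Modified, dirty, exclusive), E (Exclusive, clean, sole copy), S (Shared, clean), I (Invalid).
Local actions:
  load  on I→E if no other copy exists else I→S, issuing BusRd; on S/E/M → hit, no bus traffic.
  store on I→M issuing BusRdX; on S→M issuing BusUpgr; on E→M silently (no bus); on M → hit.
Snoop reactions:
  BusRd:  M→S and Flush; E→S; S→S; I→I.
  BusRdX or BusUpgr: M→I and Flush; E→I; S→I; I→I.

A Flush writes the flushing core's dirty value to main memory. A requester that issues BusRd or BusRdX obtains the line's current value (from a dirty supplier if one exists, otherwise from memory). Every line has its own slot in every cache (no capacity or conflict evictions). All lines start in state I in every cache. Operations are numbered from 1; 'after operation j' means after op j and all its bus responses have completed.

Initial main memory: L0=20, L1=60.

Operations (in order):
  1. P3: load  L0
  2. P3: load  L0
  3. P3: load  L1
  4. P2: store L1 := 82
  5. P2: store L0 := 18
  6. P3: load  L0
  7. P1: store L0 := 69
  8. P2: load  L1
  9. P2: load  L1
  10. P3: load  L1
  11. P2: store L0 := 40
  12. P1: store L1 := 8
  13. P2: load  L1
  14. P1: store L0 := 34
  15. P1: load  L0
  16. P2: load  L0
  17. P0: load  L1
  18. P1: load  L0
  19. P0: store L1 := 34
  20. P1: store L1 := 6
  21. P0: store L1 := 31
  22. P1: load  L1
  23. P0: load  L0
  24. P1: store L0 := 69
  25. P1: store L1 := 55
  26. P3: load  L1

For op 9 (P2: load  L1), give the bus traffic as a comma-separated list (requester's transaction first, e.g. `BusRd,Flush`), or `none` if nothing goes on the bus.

bus = none

step 1: P3: load  L0  ⟶  IIIE  (L0)  txn=BusRd  M[L0]=20
step 2: P3: load  L0  ⟶  IIIE  (L0)  txn=∅  M[L0]=20
step 3: P3: load  L1  ⟶  IIIE  (L1)  txn=BusRd  M[L1]=60
step 4: P2: store L1 := 82  ⟶  IIMI  (L1)  txn=BusRdX  M[L1]=60
step 5: P2: store L0 := 18  ⟶  IIMI  (L0)  txn=BusRdX  M[L0]=20
step 6: P3: load  L0  ⟶  IISS  (L0)  txn=BusRd+Flush  M[L0]=18
step 7: P1: store L0 := 69  ⟶  IMII  (L0)  txn=BusRdX  M[L0]=18
step 8: P2: load  L1  ⟶  IIMI  (L1)  txn=∅  M[L1]=60
step 9: P2: load  L1  ⟶  IIMI  (L1)  txn=∅  M[L1]=60
step 10: P3: load  L1  ⟶  IISS  (L1)  txn=BusRd+Flush  M[L1]=82
step 11: P2: store L0 := 40  ⟶  IIMI  (L0)  txn=BusRdX+Flush  M[L0]=69
step 12: P1: store L1 := 8  ⟶  IMII  (L1)  txn=BusRdX  M[L1]=82
step 13: P2: load  L1  ⟶  ISSI  (L1)  txn=BusRd+Flush  M[L1]=8
step 14: P1: store L0 := 34  ⟶  IMII  (L0)  txn=BusRdX+Flush  M[L0]=40
step 15: P1: load  L0  ⟶  IMII  (L0)  txn=∅  M[L0]=40
step 16: P2: load  L0  ⟶  ISSI  (L0)  txn=BusRd+Flush  M[L0]=34
step 17: P0: load  L1  ⟶  SSSI  (L1)  txn=BusRd  M[L1]=8
step 18: P1: load  L0  ⟶  ISSI  (L0)  txn=∅  M[L0]=34
step 19: P0: store L1 := 34  ⟶  MIII  (L1)  txn=BusUpgr  M[L1]=8
step 20: P1: store L1 := 6  ⟶  IMII  (L1)  txn=BusRdX+Flush  M[L1]=34
step 21: P0: store L1 := 31  ⟶  MIII  (L1)  txn=BusRdX+Flush  M[L1]=6
step 22: P1: load  L1  ⟶  SSII  (L1)  txn=BusRd+Flush  M[L1]=31
step 23: P0: load  L0  ⟶  SSSI  (L0)  txn=BusRd  M[L0]=34
step 24: P1: store L0 := 69  ⟶  IMII  (L0)  txn=BusUpgr  M[L0]=34
step 25: P1: store L1 := 55  ⟶  IMII  (L1)  txn=BusUpgr  M[L1]=31
step 26: P3: load  L1  ⟶  ISIS  (L1)  txn=BusRd+Flush  M[L1]=55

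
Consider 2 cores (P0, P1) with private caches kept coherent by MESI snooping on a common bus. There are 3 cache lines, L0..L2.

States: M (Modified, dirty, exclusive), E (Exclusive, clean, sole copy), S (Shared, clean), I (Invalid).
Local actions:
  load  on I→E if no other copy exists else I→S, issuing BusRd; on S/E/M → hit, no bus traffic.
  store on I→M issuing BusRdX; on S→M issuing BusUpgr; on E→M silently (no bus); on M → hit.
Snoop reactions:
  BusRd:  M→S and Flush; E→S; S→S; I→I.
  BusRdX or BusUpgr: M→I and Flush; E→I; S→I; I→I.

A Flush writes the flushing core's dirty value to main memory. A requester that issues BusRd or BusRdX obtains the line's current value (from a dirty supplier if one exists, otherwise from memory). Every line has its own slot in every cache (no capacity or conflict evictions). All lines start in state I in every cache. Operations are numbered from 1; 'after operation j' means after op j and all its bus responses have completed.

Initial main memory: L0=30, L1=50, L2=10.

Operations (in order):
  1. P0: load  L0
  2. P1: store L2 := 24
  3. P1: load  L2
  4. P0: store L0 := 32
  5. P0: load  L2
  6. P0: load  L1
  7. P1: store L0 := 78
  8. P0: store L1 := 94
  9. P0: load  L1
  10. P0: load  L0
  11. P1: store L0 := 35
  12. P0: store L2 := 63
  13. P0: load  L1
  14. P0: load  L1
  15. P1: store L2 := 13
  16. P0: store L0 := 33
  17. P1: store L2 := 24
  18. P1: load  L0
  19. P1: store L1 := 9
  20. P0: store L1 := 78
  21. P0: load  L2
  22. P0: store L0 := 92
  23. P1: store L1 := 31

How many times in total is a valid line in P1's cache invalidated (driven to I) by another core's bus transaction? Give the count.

  op1 P0: load  L0 → E/I on L0; bus BusRd; mem=30
  op2 P1: store L2 := 24 → I/M on L2; bus BusRdX; mem=10
  op3 P1: load  L2 → I/M on L2; bus (none); mem=10
  op4 P0: store L0 := 32 → M/I on L0; bus (none); mem=30
  op5 P0: load  L2 → S/S on L2; bus BusRd Flush; mem=24
  op6 P0: load  L1 → E/I on L1; bus BusRd; mem=50
  op7 P1: store L0 := 78 → I/M on L0; bus BusRdX Flush; mem=32
  op8 P0: store L1 := 94 → M/I on L1; bus (none); mem=50
  op9 P0: load  L1 → M/I on L1; bus (none); mem=50
  op10 P0: load  L0 → S/S on L0; bus BusRd Flush; mem=78
  op11 P1: store L0 := 35 → I/M on L0; bus BusUpgr; mem=78
  op12 P0: store L2 := 63 → M/I on L2; bus BusUpgr; mem=24
  op13 P0: load  L1 → M/I on L1; bus (none); mem=50
  op14 P0: load  L1 → M/I on L1; bus (none); mem=50
  op15 P1: store L2 := 13 → I/M on L2; bus BusRdX Flush; mem=63
  op16 P0: store L0 := 33 → M/I on L0; bus BusRdX Flush; mem=35
  op17 P1: store L2 := 24 → I/M on L2; bus (none); mem=63
  op18 P1: load  L0 → S/S on L0; bus BusRd Flush; mem=33
  op19 P1: store L1 := 9 → I/M on L1; bus BusRdX Flush; mem=94
  op20 P0: store L1 := 78 → M/I on L1; bus BusRdX Flush; mem=9
  op21 P0: load  L2 → S/S on L2; bus BusRd Flush; mem=24
  op22 P0: store L0 := 92 → M/I on L0; bus BusUpgr; mem=33
  op23 P1: store L1 := 31 → I/M on L1; bus BusRdX Flush; mem=78

invalidations = 4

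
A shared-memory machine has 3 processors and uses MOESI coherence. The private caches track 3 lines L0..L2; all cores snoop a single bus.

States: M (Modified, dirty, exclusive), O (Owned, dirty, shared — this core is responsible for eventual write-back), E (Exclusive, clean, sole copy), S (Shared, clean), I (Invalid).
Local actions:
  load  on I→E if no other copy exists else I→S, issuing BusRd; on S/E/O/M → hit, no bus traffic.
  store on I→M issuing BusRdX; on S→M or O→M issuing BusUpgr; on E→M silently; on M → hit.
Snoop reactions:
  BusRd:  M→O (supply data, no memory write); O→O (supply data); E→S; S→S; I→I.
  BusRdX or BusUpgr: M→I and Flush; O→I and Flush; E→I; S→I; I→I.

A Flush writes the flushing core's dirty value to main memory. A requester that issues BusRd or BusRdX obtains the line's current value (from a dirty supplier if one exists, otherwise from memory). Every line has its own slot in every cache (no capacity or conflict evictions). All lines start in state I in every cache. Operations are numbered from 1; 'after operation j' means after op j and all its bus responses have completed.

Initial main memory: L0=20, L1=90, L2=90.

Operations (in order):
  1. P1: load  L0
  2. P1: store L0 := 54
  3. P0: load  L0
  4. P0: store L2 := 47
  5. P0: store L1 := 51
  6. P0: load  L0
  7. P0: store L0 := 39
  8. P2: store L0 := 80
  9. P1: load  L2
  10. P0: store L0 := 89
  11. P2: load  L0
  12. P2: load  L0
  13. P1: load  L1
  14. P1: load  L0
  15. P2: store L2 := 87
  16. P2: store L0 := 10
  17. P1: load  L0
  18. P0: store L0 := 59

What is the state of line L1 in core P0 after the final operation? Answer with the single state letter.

state = O

  op1 P1: load  L0 → I/E/I on L0; bus BusRd; mem=20
  op2 P1: store L0 := 54 → I/M/I on L0; bus (none); mem=20
  op3 P0: load  L0 → S/O/I on L0; bus BusRd; mem=20
  op4 P0: store L2 := 47 → M/I/I on L2; bus BusRdX; mem=90
  op5 P0: store L1 := 51 → M/I/I on L1; bus BusRdX; mem=90
  op6 P0: load  L0 → S/O/I on L0; bus (none); mem=20
  op7 P0: store L0 := 39 → M/I/I on L0; bus BusUpgr Flush; mem=54
  op8 P2: store L0 := 80 → I/I/M on L0; bus BusRdX Flush; mem=39
  op9 P1: load  L2 → O/S/I on L2; bus BusRd; mem=90
  op10 P0: store L0 := 89 → M/I/I on L0; bus BusRdX Flush; mem=80
  op11 P2: load  L0 → O/I/S on L0; bus BusRd; mem=80
  op12 P2: load  L0 → O/I/S on L0; bus (none); mem=80
  op13 P1: load  L1 → O/S/I on L1; bus BusRd; mem=90
  op14 P1: load  L0 → O/S/S on L0; bus BusRd; mem=80
  op15 P2: store L2 := 87 → I/I/M on L2; bus BusRdX Flush; mem=47
  op16 P2: store L0 := 10 → I/I/M on L0; bus BusUpgr Flush; mem=89
  op17 P1: load  L0 → I/S/O on L0; bus BusRd; mem=89
  op18 P0: store L0 := 59 → M/I/I on L0; bus BusRdX Flush; mem=10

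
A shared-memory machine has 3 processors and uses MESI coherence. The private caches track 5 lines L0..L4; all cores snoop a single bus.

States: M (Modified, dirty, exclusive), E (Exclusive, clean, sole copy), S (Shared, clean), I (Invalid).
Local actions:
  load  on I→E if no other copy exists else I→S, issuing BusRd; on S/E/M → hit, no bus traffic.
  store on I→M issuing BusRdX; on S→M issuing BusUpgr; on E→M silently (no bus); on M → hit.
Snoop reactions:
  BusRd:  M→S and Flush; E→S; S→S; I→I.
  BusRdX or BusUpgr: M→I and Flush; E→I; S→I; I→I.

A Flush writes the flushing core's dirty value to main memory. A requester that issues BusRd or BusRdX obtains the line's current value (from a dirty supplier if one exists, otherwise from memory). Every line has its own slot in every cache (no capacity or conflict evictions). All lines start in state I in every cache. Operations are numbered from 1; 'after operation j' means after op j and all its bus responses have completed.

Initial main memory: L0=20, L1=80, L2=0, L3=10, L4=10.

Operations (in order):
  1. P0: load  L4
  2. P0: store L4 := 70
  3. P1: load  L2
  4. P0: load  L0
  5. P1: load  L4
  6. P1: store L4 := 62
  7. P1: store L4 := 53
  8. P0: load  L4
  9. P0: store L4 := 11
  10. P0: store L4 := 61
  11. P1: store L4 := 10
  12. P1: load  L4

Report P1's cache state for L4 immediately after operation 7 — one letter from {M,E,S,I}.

state = M

1. P0: load  L4  bus=[BusRd]  L4: P0=E P1=I P2=I  mem[L4]=10
2. P0: store L4 := 70  bus=[-]  L4: P0=M P1=I P2=I  mem[L4]=10
3. P1: load  L2  bus=[BusRd]  L2: P0=I P1=E P2=I  mem[L2]=0
4. P0: load  L0  bus=[BusRd]  L0: P0=E P1=I P2=I  mem[L0]=20
5. P1: load  L4  bus=[BusRd,Flush]  L4: P0=S P1=S P2=I  mem[L4]=70
6. P1: store L4 := 62  bus=[BusUpgr]  L4: P0=I P1=M P2=I  mem[L4]=70
7. P1: store L4 := 53  bus=[-]  L4: P0=I P1=M P2=I  mem[L4]=70
8. P0: load  L4  bus=[BusRd,Flush]  L4: P0=S P1=S P2=I  mem[L4]=53
9. P0: store L4 := 11  bus=[BusUpgr]  L4: P0=M P1=I P2=I  mem[L4]=53
10. P0: store L4 := 61  bus=[-]  L4: P0=M P1=I P2=I  mem[L4]=53
11. P1: store L4 := 10  bus=[BusRdX,Flush]  L4: P0=I P1=M P2=I  mem[L4]=61
12. P1: load  L4  bus=[-]  L4: P0=I P1=M P2=I  mem[L4]=61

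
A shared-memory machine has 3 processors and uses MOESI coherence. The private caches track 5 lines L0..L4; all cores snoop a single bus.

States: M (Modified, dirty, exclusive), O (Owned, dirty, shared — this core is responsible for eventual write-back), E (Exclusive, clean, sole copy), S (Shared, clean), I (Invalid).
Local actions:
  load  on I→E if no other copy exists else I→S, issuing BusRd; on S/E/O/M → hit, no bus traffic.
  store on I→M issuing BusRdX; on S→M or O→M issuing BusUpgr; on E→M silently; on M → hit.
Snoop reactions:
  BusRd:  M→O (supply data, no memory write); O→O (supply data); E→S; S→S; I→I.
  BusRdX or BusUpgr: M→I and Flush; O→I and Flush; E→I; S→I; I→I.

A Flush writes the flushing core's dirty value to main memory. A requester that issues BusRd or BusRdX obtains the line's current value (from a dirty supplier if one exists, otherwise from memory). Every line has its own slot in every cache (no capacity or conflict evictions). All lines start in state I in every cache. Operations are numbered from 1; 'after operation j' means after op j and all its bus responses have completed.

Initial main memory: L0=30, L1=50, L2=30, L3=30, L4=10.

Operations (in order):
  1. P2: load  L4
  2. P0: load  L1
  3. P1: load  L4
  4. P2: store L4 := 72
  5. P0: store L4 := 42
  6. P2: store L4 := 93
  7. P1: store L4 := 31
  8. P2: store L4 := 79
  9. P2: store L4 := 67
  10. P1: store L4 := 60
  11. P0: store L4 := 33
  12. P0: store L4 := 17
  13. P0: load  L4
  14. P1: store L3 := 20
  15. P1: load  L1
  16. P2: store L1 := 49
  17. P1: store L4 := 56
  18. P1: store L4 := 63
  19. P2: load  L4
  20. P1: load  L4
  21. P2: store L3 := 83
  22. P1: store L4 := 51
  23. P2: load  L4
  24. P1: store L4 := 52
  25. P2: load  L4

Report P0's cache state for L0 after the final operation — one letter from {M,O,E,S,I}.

state = I

1. P2: load  L4  bus=[BusRd]  L4: P0=I P1=I P2=E  mem[L4]=10
2. P0: load  L1  bus=[BusRd]  L1: P0=E P1=I P2=I  mem[L1]=50
3. P1: load  L4  bus=[BusRd]  L4: P0=I P1=S P2=S  mem[L4]=10
4. P2: store L4 := 72  bus=[BusUpgr]  L4: P0=I P1=I P2=M  mem[L4]=10
5. P0: store L4 := 42  bus=[BusRdX,Flush]  L4: P0=M P1=I P2=I  mem[L4]=72
6. P2: store L4 := 93  bus=[BusRdX,Flush]  L4: P0=I P1=I P2=M  mem[L4]=42
7. P1: store L4 := 31  bus=[BusRdX,Flush]  L4: P0=I P1=M P2=I  mem[L4]=93
8. P2: store L4 := 79  bus=[BusRdX,Flush]  L4: P0=I P1=I P2=M  mem[L4]=31
9. P2: store L4 := 67  bus=[-]  L4: P0=I P1=I P2=M  mem[L4]=31
10. P1: store L4 := 60  bus=[BusRdX,Flush]  L4: P0=I P1=M P2=I  mem[L4]=67
11. P0: store L4 := 33  bus=[BusRdX,Flush]  L4: P0=M P1=I P2=I  mem[L4]=60
12. P0: store L4 := 17  bus=[-]  L4: P0=M P1=I P2=I  mem[L4]=60
13. P0: load  L4  bus=[-]  L4: P0=M P1=I P2=I  mem[L4]=60
14. P1: store L3 := 20  bus=[BusRdX]  L3: P0=I P1=M P2=I  mem[L3]=30
15. P1: load  L1  bus=[BusRd]  L1: P0=S P1=S P2=I  mem[L1]=50
16. P2: store L1 := 49  bus=[BusRdX]  L1: P0=I P1=I P2=M  mem[L1]=50
17. P1: store L4 := 56  bus=[BusRdX,Flush]  L4: P0=I P1=M P2=I  mem[L4]=17
18. P1: store L4 := 63  bus=[-]  L4: P0=I P1=M P2=I  mem[L4]=17
19. P2: load  L4  bus=[BusRd]  L4: P0=I P1=O P2=S  mem[L4]=17
20. P1: load  L4  bus=[-]  L4: P0=I P1=O P2=S  mem[L4]=17
21. P2: store L3 := 83  bus=[BusRdX,Flush]  L3: P0=I P1=I P2=M  mem[L3]=20
22. P1: store L4 := 51  bus=[BusUpgr]  L4: P0=I P1=M P2=I  mem[L4]=17
23. P2: load  L4  bus=[BusRd]  L4: P0=I P1=O P2=S  mem[L4]=17
24. P1: store L4 := 52  bus=[BusUpgr]  L4: P0=I P1=M P2=I  mem[L4]=17
25. P2: load  L4  bus=[BusRd]  L4: P0=I P1=O P2=S  mem[L4]=17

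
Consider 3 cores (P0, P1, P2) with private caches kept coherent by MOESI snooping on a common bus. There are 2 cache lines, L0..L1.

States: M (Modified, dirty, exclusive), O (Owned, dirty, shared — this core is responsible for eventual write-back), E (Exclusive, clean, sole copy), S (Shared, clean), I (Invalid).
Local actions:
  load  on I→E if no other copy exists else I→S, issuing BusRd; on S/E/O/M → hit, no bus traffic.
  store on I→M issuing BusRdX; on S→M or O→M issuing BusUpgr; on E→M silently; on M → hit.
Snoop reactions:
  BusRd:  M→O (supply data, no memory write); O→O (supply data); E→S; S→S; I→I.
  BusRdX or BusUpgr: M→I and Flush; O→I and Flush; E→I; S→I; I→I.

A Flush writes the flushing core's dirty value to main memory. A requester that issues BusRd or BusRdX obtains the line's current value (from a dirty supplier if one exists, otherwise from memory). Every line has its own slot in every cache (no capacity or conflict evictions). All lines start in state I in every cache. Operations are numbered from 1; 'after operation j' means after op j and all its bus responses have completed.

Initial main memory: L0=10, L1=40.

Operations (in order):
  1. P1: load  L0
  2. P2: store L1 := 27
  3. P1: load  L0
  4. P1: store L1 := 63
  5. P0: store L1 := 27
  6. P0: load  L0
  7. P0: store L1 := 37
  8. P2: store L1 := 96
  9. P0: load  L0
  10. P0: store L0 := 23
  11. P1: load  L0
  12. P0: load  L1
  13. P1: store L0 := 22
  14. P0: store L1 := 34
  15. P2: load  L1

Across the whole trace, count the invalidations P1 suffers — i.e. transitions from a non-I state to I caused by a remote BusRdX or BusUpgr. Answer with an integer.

1. P1: load  L0  bus=[BusRd]  L0: P0=I P1=E P2=I  mem[L0]=10
2. P2: store L1 := 27  bus=[BusRdX]  L1: P0=I P1=I P2=M  mem[L1]=40
3. P1: load  L0  bus=[-]  L0: P0=I P1=E P2=I  mem[L0]=10
4. P1: store L1 := 63  bus=[BusRdX,Flush]  L1: P0=I P1=M P2=I  mem[L1]=27
5. P0: store L1 := 27  bus=[BusRdX,Flush]  L1: P0=M P1=I P2=I  mem[L1]=63
6. P0: load  L0  bus=[BusRd]  L0: P0=S P1=S P2=I  mem[L0]=10
7. P0: store L1 := 37  bus=[-]  L1: P0=M P1=I P2=I  mem[L1]=63
8. P2: store L1 := 96  bus=[BusRdX,Flush]  L1: P0=I P1=I P2=M  mem[L1]=37
9. P0: load  L0  bus=[-]  L0: P0=S P1=S P2=I  mem[L0]=10
10. P0: store L0 := 23  bus=[BusUpgr]  L0: P0=M P1=I P2=I  mem[L0]=10
11. P1: load  L0  bus=[BusRd]  L0: P0=O P1=S P2=I  mem[L0]=10
12. P0: load  L1  bus=[BusRd]  L1: P0=S P1=I P2=O  mem[L1]=37
13. P1: store L0 := 22  bus=[BusUpgr,Flush]  L0: P0=I P1=M P2=I  mem[L0]=23
14. P0: store L1 := 34  bus=[BusUpgr,Flush]  L1: P0=M P1=I P2=I  mem[L1]=96
15. P2: load  L1  bus=[BusRd]  L1: P0=O P1=I P2=S  mem[L1]=96

invalidations = 2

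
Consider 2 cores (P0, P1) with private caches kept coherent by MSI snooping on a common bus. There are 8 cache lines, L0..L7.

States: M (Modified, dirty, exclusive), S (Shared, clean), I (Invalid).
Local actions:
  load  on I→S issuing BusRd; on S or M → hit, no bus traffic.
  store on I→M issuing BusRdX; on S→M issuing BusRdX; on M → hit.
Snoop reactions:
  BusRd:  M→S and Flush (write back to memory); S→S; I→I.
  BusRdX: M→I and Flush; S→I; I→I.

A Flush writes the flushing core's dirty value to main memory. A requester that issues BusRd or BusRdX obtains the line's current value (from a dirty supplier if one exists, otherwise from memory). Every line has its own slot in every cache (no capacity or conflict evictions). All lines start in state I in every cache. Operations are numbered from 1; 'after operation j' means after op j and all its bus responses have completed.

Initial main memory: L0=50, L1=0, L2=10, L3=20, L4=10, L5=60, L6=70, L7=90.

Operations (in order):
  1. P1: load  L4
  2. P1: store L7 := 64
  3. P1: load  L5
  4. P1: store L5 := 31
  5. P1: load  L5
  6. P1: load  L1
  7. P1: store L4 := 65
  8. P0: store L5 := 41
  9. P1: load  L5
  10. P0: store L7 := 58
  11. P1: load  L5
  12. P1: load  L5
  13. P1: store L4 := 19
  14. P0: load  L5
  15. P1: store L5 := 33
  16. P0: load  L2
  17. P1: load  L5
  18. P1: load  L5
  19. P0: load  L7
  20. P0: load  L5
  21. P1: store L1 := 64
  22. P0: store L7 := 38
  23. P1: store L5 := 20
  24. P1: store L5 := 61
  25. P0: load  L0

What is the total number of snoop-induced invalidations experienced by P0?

[1] P1: load  L4 | P0:I, P1:S(10) | bus: BusRd
[2] P1: store L7 := 64 | P0:I, P1:M(64) | bus: BusRdX
[3] P1: load  L5 | P0:I, P1:S(60) | bus: BusRd
[4] P1: store L5 := 31 | P0:I, P1:M(31) | bus: BusRdX
[5] P1: load  L5 | P0:I, P1:M(31) | bus: none
[6] P1: load  L1 | P0:I, P1:S(0) | bus: BusRd
[7] P1: store L4 := 65 | P0:I, P1:M(65) | bus: BusRdX
[8] P0: store L5 := 41 | P0:M(41), P1:I | bus: BusRdX,Flush
[9] P1: load  L5 | P0:S(41), P1:S(41) | bus: BusRd,Flush
[10] P0: store L7 := 58 | P0:M(58), P1:I | bus: BusRdX,Flush
[11] P1: load  L5 | P0:S(41), P1:S(41) | bus: none
[12] P1: load  L5 | P0:S(41), P1:S(41) | bus: none
[13] P1: store L4 := 19 | P0:I, P1:M(19) | bus: none
[14] P0: load  L5 | P0:S(41), P1:S(41) | bus: none
[15] P1: store L5 := 33 | P0:I, P1:M(33) | bus: BusRdX
[16] P0: load  L2 | P0:S(10), P1:I | bus: BusRd
[17] P1: load  L5 | P0:I, P1:M(33) | bus: none
[18] P1: load  L5 | P0:I, P1:M(33) | bus: none
[19] P0: load  L7 | P0:M(58), P1:I | bus: none
[20] P0: load  L5 | P0:S(33), P1:S(33) | bus: BusRd,Flush
[21] P1: store L1 := 64 | P0:I, P1:M(64) | bus: BusRdX
[22] P0: store L7 := 38 | P0:M(38), P1:I | bus: none
[23] P1: store L5 := 20 | P0:I, P1:M(20) | bus: BusRdX
[24] P1: store L5 := 61 | P0:I, P1:M(61) | bus: none
[25] P0: load  L0 | P0:S(50), P1:I | bus: BusRd

invalidations = 2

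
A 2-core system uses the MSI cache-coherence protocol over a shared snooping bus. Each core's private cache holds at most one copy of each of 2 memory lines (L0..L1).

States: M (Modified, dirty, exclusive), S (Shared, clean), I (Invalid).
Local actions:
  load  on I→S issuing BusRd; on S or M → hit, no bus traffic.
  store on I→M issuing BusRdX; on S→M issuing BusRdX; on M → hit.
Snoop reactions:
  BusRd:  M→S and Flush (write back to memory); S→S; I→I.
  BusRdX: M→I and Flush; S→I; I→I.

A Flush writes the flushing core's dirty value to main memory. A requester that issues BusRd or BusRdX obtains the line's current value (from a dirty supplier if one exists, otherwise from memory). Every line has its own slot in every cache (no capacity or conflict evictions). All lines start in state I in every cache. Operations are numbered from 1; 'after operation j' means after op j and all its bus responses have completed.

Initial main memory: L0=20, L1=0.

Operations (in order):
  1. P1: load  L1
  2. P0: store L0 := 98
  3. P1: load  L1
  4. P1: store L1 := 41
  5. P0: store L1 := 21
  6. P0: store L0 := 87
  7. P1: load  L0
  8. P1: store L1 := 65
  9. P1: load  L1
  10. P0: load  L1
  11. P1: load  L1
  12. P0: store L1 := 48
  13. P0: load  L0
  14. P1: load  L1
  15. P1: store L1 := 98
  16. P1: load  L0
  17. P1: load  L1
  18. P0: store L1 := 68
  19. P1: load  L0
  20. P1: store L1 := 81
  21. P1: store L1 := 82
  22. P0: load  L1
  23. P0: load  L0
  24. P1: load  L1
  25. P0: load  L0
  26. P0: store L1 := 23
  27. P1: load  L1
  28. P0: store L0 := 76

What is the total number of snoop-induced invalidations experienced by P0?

1. P1: load  L1  bus=[BusRd]  L1: P0=I P1=S  mem[L1]=0
2. P0: store L0 := 98  bus=[BusRdX]  L0: P0=M P1=I  mem[L0]=20
3. P1: load  L1  bus=[-]  L1: P0=I P1=S  mem[L1]=0
4. P1: store L1 := 41  bus=[BusRdX]  L1: P0=I P1=M  mem[L1]=0
5. P0: store L1 := 21  bus=[BusRdX,Flush]  L1: P0=M P1=I  mem[L1]=41
6. P0: store L0 := 87  bus=[-]  L0: P0=M P1=I  mem[L0]=20
7. P1: load  L0  bus=[BusRd,Flush]  L0: P0=S P1=S  mem[L0]=87
8. P1: store L1 := 65  bus=[BusRdX,Flush]  L1: P0=I P1=M  mem[L1]=21
9. P1: load  L1  bus=[-]  L1: P0=I P1=M  mem[L1]=21
10. P0: load  L1  bus=[BusRd,Flush]  L1: P0=S P1=S  mem[L1]=65
11. P1: load  L1  bus=[-]  L1: P0=S P1=S  mem[L1]=65
12. P0: store L1 := 48  bus=[BusRdX]  L1: P0=M P1=I  mem[L1]=65
13. P0: load  L0  bus=[-]  L0: P0=S P1=S  mem[L0]=87
14. P1: load  L1  bus=[BusRd,Flush]  L1: P0=S P1=S  mem[L1]=48
15. P1: store L1 := 98  bus=[BusRdX]  L1: P0=I P1=M  mem[L1]=48
16. P1: load  L0  bus=[-]  L0: P0=S P1=S  mem[L0]=87
17. P1: load  L1  bus=[-]  L1: P0=I P1=M  mem[L1]=48
18. P0: store L1 := 68  bus=[BusRdX,Flush]  L1: P0=M P1=I  mem[L1]=98
19. P1: load  L0  bus=[-]  L0: P0=S P1=S  mem[L0]=87
20. P1: store L1 := 81  bus=[BusRdX,Flush]  L1: P0=I P1=M  mem[L1]=68
21. P1: store L1 := 82  bus=[-]  L1: P0=I P1=M  mem[L1]=68
22. P0: load  L1  bus=[BusRd,Flush]  L1: P0=S P1=S  mem[L1]=82
23. P0: load  L0  bus=[-]  L0: P0=S P1=S  mem[L0]=87
24. P1: load  L1  bus=[-]  L1: P0=S P1=S  mem[L1]=82
25. P0: load  L0  bus=[-]  L0: P0=S P1=S  mem[L0]=87
26. P0: store L1 := 23  bus=[BusRdX]  L1: P0=M P1=I  mem[L1]=82
27. P1: load  L1  bus=[BusRd,Flush]  L1: P0=S P1=S  mem[L1]=23
28. P0: store L0 := 76  bus=[BusRdX]  L0: P0=M P1=I  mem[L0]=87

invalidations = 3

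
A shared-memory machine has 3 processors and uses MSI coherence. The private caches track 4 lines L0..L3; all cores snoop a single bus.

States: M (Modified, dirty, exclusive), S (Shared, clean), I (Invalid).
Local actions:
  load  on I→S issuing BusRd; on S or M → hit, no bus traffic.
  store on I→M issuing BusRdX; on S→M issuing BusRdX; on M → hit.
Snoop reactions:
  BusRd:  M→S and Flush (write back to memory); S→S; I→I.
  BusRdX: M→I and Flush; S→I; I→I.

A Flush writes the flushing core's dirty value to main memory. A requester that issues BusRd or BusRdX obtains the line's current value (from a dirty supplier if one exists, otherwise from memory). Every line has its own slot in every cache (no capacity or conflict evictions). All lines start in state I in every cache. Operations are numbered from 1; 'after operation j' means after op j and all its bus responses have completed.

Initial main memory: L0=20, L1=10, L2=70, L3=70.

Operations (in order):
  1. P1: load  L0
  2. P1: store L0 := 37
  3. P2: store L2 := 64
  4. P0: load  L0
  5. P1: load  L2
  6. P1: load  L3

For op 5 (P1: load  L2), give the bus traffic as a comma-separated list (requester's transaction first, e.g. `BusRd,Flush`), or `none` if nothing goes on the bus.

  op1 P1: load  L0 → I/S/I on L0; bus BusRd; mem=20
  op2 P1: store L0 := 37 → I/M/I on L0; bus BusRdX; mem=20
  op3 P2: store L2 := 64 → I/I/M on L2; bus BusRdX; mem=70
  op4 P0: load  L0 → S/S/I on L0; bus BusRd Flush; mem=37
  op5 P1: load  L2 → I/S/S on L2; bus BusRd Flush; mem=64
  op6 P1: load  L3 → I/S/I on L3; bus BusRd; mem=70

bus = BusRd,Flush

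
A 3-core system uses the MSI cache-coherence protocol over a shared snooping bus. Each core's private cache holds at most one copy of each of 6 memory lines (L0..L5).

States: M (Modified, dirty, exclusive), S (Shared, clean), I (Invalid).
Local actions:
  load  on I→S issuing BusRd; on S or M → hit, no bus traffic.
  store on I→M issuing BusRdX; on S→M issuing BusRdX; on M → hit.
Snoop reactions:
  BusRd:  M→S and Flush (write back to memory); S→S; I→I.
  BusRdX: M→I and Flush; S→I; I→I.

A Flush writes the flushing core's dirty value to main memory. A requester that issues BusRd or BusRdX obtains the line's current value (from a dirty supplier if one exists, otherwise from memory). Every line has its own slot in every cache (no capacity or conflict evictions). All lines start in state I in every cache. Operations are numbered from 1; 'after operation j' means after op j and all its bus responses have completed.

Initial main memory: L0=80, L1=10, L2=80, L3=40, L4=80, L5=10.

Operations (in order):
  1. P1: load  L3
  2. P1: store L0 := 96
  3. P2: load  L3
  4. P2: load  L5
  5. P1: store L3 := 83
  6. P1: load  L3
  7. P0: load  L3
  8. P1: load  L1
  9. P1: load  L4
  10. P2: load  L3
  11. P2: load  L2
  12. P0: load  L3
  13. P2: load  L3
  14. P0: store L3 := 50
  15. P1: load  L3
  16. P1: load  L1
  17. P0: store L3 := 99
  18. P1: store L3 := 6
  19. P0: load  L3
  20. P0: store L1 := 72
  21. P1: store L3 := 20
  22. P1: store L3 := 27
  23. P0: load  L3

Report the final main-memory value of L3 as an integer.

memory[L3] = 27

  op1 P1: load  L3 → I/S/I on L3; bus BusRd; mem=40
  op2 P1: store L0 := 96 → I/M/I on L0; bus BusRdX; mem=80
  op3 P2: load  L3 → I/S/S on L3; bus BusRd; mem=40
  op4 P2: load  L5 → I/I/S on L5; bus BusRd; mem=10
  op5 P1: store L3 := 83 → I/M/I on L3; bus BusRdX; mem=40
  op6 P1: load  L3 → I/M/I on L3; bus (none); mem=40
  op7 P0: load  L3 → S/S/I on L3; bus BusRd Flush; mem=83
  op8 P1: load  L1 → I/S/I on L1; bus BusRd; mem=10
  op9 P1: load  L4 → I/S/I on L4; bus BusRd; mem=80
  op10 P2: load  L3 → S/S/S on L3; bus BusRd; mem=83
  op11 P2: load  L2 → I/I/S on L2; bus BusRd; mem=80
  op12 P0: load  L3 → S/S/S on L3; bus (none); mem=83
  op13 P2: load  L3 → S/S/S on L3; bus (none); mem=83
  op14 P0: store L3 := 50 → M/I/I on L3; bus BusRdX; mem=83
  op15 P1: load  L3 → S/S/I on L3; bus BusRd Flush; mem=50
  op16 P1: load  L1 → I/S/I on L1; bus (none); mem=10
  op17 P0: store L3 := 99 → M/I/I on L3; bus BusRdX; mem=50
  op18 P1: store L3 := 6 → I/M/I on L3; bus BusRdX Flush; mem=99
  op19 P0: load  L3 → S/S/I on L3; bus BusRd Flush; mem=6
  op20 P0: store L1 := 72 → M/I/I on L1; bus BusRdX; mem=10
  op21 P1: store L3 := 20 → I/M/I on L3; bus BusRdX; mem=6
  op22 P1: store L3 := 27 → I/M/I on L3; bus (none); mem=6
  op23 P0: load  L3 → S/S/I on L3; bus BusRd Flush; mem=27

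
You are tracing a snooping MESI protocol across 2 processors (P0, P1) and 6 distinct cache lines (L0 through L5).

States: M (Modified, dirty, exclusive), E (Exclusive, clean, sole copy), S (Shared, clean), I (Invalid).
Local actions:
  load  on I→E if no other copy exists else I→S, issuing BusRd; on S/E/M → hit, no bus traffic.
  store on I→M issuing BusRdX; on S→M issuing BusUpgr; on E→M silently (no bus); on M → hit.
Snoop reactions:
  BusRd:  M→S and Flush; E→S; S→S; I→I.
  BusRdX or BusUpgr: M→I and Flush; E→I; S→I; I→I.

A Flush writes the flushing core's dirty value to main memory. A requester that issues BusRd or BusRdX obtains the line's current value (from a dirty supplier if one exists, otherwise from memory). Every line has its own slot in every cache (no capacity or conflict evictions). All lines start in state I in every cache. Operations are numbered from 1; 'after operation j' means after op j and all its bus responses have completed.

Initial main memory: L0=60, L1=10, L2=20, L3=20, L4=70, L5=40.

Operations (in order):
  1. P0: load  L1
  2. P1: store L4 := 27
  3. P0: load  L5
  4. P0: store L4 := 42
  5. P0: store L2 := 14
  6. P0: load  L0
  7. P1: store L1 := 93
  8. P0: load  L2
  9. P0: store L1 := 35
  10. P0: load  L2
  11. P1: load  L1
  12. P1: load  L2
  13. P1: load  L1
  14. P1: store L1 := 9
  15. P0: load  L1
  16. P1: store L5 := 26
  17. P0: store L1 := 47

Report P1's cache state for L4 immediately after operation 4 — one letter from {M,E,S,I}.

state = I

1. P0: load  L1  bus=[BusRd]  L1: P0=E P1=I  mem[L1]=10
2. P1: store L4 := 27  bus=[BusRdX]  L4: P0=I P1=M  mem[L4]=70
3. P0: load  L5  bus=[BusRd]  L5: P0=E P1=I  mem[L5]=40
4. P0: store L4 := 42  bus=[BusRdX,Flush]  L4: P0=M P1=I  mem[L4]=27
5. P0: store L2 := 14  bus=[BusRdX]  L2: P0=M P1=I  mem[L2]=20
6. P0: load  L0  bus=[BusRd]  L0: P0=E P1=I  mem[L0]=60
7. P1: store L1 := 93  bus=[BusRdX]  L1: P0=I P1=M  mem[L1]=10
8. P0: load  L2  bus=[-]  L2: P0=M P1=I  mem[L2]=20
9. P0: store L1 := 35  bus=[BusRdX,Flush]  L1: P0=M P1=I  mem[L1]=93
10. P0: load  L2  bus=[-]  L2: P0=M P1=I  mem[L2]=20
11. P1: load  L1  bus=[BusRd,Flush]  L1: P0=S P1=S  mem[L1]=35
12. P1: load  L2  bus=[BusRd,Flush]  L2: P0=S P1=S  mem[L2]=14
13. P1: load  L1  bus=[-]  L1: P0=S P1=S  mem[L1]=35
14. P1: store L1 := 9  bus=[BusUpgr]  L1: P0=I P1=M  mem[L1]=35
15. P0: load  L1  bus=[BusRd,Flush]  L1: P0=S P1=S  mem[L1]=9
16. P1: store L5 := 26  bus=[BusRdX]  L5: P0=I P1=M  mem[L5]=40
17. P0: store L1 := 47  bus=[BusUpgr]  L1: P0=M P1=I  mem[L1]=9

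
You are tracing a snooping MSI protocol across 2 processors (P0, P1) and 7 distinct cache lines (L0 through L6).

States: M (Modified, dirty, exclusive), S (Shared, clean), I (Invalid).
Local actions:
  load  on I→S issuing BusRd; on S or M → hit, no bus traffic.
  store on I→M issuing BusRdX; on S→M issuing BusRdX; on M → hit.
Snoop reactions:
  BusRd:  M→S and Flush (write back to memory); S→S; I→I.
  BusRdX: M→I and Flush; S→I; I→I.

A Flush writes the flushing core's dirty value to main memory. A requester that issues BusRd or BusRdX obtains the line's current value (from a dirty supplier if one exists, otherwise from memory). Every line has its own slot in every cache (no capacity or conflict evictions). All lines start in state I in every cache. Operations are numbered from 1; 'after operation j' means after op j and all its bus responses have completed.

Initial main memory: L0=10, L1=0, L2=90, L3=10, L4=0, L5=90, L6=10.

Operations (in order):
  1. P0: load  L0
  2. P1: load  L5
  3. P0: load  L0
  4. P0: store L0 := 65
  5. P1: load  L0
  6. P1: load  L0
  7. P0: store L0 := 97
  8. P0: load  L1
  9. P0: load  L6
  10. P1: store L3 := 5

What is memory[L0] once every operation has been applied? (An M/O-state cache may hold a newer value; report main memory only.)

1. P0: load  L0  bus=[BusRd]  L0: P0=S P1=I  mem[L0]=10
2. P1: load  L5  bus=[BusRd]  L5: P0=I P1=S  mem[L5]=90
3. P0: load  L0  bus=[-]  L0: P0=S P1=I  mem[L0]=10
4. P0: store L0 := 65  bus=[BusRdX]  L0: P0=M P1=I  mem[L0]=10
5. P1: load  L0  bus=[BusRd,Flush]  L0: P0=S P1=S  mem[L0]=65
6. P1: load  L0  bus=[-]  L0: P0=S P1=S  mem[L0]=65
7. P0: store L0 := 97  bus=[BusRdX]  L0: P0=M P1=I  mem[L0]=65
8. P0: load  L1  bus=[BusRd]  L1: P0=S P1=I  mem[L1]=0
9. P0: load  L6  bus=[BusRd]  L6: P0=S P1=I  mem[L6]=10
10. P1: store L3 := 5  bus=[BusRdX]  L3: P0=I P1=M  mem[L3]=10

memory[L0] = 65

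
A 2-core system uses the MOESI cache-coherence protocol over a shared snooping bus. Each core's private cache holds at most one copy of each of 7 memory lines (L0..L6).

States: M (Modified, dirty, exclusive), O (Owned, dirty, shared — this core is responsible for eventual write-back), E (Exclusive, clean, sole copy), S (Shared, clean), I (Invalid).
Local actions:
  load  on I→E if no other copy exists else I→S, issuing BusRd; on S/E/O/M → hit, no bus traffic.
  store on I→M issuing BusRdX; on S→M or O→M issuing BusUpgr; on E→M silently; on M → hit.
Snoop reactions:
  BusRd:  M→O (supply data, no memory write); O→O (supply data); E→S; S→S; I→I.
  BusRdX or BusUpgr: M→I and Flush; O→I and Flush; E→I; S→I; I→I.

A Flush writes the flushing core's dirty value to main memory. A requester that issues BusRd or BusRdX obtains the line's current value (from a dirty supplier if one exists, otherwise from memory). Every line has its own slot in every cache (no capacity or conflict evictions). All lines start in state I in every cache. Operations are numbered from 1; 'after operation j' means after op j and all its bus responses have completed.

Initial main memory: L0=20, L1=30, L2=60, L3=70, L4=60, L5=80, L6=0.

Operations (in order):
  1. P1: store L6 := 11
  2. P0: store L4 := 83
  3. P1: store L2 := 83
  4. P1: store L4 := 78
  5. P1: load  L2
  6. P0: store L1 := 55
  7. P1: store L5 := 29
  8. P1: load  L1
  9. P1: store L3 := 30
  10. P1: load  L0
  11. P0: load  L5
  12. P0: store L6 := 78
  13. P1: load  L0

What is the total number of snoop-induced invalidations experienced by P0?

invalidations = 1

step 1: P1: store L6 := 11  ⟶  IM  (L6)  txn=BusRdX  M[L6]=0
step 2: P0: store L4 := 83  ⟶  MI  (L4)  txn=BusRdX  M[L4]=60
step 3: P1: store L2 := 83  ⟶  IM  (L2)  txn=BusRdX  M[L2]=60
step 4: P1: store L4 := 78  ⟶  IM  (L4)  txn=BusRdX+Flush  M[L4]=83
step 5: P1: load  L2  ⟶  IM  (L2)  txn=∅  M[L2]=60
step 6: P0: store L1 := 55  ⟶  MI  (L1)  txn=BusRdX  M[L1]=30
step 7: P1: store L5 := 29  ⟶  IM  (L5)  txn=BusRdX  M[L5]=80
step 8: P1: load  L1  ⟶  OS  (L1)  txn=BusRd  M[L1]=30
step 9: P1: store L3 := 30  ⟶  IM  (L3)  txn=BusRdX  M[L3]=70
step 10: P1: load  L0  ⟶  IE  (L0)  txn=BusRd  M[L0]=20
step 11: P0: load  L5  ⟶  SO  (L5)  txn=BusRd  M[L5]=80
step 12: P0: store L6 := 78  ⟶  MI  (L6)  txn=BusRdX+Flush  M[L6]=11
step 13: P1: load  L0  ⟶  IE  (L0)  txn=∅  M[L0]=20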